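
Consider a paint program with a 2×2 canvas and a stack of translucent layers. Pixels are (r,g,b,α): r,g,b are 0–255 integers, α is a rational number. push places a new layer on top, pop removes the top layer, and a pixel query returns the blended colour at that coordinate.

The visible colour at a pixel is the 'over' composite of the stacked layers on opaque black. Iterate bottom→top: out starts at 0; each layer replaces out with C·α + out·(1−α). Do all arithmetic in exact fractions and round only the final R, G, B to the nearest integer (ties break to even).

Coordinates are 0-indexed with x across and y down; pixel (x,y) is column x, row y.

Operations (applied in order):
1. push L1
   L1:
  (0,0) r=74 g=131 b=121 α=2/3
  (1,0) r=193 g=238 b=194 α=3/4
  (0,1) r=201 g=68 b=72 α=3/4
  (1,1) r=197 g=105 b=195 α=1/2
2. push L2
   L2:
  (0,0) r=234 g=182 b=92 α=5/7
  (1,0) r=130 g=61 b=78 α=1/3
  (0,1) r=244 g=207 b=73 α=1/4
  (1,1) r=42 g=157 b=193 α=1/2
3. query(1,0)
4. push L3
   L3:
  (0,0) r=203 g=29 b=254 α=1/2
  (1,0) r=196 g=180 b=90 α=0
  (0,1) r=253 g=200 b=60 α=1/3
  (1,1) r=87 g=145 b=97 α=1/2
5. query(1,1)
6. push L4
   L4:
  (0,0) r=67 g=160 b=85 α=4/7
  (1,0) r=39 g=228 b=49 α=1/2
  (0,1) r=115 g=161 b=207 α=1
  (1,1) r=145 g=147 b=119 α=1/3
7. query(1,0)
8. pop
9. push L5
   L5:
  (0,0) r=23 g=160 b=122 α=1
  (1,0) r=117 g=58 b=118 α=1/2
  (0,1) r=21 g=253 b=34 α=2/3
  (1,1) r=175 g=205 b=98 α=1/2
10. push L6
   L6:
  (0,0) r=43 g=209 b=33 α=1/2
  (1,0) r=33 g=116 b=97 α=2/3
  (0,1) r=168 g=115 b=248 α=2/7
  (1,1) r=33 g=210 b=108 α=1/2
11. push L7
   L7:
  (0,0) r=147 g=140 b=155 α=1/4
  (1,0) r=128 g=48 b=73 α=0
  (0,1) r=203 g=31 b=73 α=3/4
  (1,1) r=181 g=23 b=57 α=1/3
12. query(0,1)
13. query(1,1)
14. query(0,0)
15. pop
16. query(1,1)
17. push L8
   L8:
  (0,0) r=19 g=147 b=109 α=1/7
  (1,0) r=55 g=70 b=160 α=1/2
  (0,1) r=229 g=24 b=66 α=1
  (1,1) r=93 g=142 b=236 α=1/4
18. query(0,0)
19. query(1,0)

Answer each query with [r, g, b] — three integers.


at x=1,y=0 over L1,L2:
after L1 α=3/4: [579/4, 357/2, 291/2]
after L2 α=1/3: [839/6, 418/3, 123]
= [140, 139, 123]

at x=1,y=1 over L1,L2,L3:
+L1 (α=1/2) → [197/2, 105/2, 195/2]
+L2 (α=1/2) → [281/4, 419/4, 581/4]
+L3 (α=1/2) → [629/8, 999/8, 969/8]
= [79, 125, 121]

at x=1,y=0 over L1,L2,L3,L4:
L1 α=3/4: [579/4, 357/2, 291/2]
L2 α=1/3: [839/6, 418/3, 123]
L3 α=0: [839/6, 418/3, 123]
L4 α=1/2: [1073/12, 551/3, 86]
rounded: [89, 184, 86]

(0,1) stack=L1,L2,L3,L5,L6,L7; from [0,0,0]:
+L1 (α=3/4) → [603/4, 51, 54]
+L2 (α=1/4) → [2785/16, 90, 235/4]
+L3 (α=1/3) → [1603/8, 380/3, 355/6]
+L5 (α=2/3) → [1939/24, 1898/9, 763/18]
+L6 (α=2/7) → [2537/24, 11560/63, 12743/126]
+L7 (α=3/4) → [17153/96, 17419/252, 40337/504]
rounded: [179, 69, 80]

(1,1) stack=L1,L2,L3,L5,L6,L7; from [0,0,0]:
after L1 α=1/2: [197/2, 105/2, 195/2]
after L2 α=1/2: [281/4, 419/4, 581/4]
after L3 α=1/2: [629/8, 999/8, 969/8]
after L5 α=1/2: [2029/16, 2639/16, 1753/16]
after L6 α=1/2: [2557/32, 5999/32, 3481/32]
after L7 α=1/3: [5453/48, 6367/48, 4393/48]
rounded: [114, 133, 92]

at x=0,y=0 over L1,L2,L3,L5,L6,L7:
L1 α=2/3: [148/3, 262/3, 242/3]
L2 α=5/7: [3806/21, 3254/21, 1864/21]
L3 α=1/2: [8069/42, 3863/42, 3599/21]
L5 α=1: [23, 160, 122]
L6 α=1/2: [33, 369/2, 155/2]
L7 α=1/4: [123/2, 1387/8, 775/8]
= [62, 173, 97]

query (1,1) [L1,L2,L3,L5,L6] — begin 0,0,0
+L1 (α=1/2) → [197/2, 105/2, 195/2]
+L2 (α=1/2) → [281/4, 419/4, 581/4]
+L3 (α=1/2) → [629/8, 999/8, 969/8]
+L5 (α=1/2) → [2029/16, 2639/16, 1753/16]
+L6 (α=1/2) → [2557/32, 5999/32, 3481/32]
→ [80, 187, 109]

(0,0) stack=L1,L2,L3,L5,L6,L8; from [0,0,0]:
after L1 α=2/3: [148/3, 262/3, 242/3]
after L2 α=5/7: [3806/21, 3254/21, 1864/21]
after L3 α=1/2: [8069/42, 3863/42, 3599/21]
after L5 α=1: [23, 160, 122]
after L6 α=1/2: [33, 369/2, 155/2]
after L8 α=1/7: [31, 1254/7, 82]
→ [31, 179, 82]

query (1,0) [L1,L2,L3,L5,L6,L8] — begin 0,0,0
+L1 (α=3/4) → [579/4, 357/2, 291/2]
+L2 (α=1/3) → [839/6, 418/3, 123]
+L3 (α=0) → [839/6, 418/3, 123]
+L5 (α=1/2) → [1541/12, 296/3, 241/2]
+L6 (α=2/3) → [2333/36, 992/9, 629/6]
+L8 (α=1/2) → [4313/72, 811/9, 1589/12]
rounded: [60, 90, 132]


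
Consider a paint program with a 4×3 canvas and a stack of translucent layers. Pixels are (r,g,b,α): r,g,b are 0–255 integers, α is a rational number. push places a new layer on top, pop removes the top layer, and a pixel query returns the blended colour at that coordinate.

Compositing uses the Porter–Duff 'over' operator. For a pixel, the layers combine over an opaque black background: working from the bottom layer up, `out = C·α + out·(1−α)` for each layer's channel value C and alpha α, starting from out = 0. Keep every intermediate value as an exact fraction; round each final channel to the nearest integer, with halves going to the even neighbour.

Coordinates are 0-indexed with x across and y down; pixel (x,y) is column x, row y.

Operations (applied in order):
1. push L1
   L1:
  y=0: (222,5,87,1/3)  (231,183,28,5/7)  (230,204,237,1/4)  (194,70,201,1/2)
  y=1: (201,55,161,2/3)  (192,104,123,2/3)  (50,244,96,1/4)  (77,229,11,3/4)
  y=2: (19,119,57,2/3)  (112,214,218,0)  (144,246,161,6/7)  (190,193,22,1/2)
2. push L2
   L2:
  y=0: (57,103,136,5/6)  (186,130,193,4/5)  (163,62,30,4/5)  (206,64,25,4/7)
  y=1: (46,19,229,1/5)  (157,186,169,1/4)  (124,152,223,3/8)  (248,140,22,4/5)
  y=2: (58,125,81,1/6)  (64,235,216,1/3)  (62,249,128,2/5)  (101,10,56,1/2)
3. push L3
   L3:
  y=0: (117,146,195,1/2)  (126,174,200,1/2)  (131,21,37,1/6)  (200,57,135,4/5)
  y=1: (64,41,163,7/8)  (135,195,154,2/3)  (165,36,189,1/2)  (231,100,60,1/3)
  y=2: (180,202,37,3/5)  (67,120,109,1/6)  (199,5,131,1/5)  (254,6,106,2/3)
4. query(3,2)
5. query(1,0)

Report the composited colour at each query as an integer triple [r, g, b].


at x=3,y=2 over L1,L2,L3:
L1 α=1/2: [95, 193/2, 11]
L2 α=1/2: [98, 213/4, 67/2]
L3 α=2/3: [202, 87/4, 491/6]
→ [202, 22, 82]

query (1,0) [L1,L2,L3] — begin 0,0,0
+L1 (α=5/7) → [165, 915/7, 20]
+L2 (α=4/5) → [909/5, 911/7, 792/5]
+L3 (α=1/2) → [1539/10, 2129/14, 896/5]
→ [154, 152, 179]


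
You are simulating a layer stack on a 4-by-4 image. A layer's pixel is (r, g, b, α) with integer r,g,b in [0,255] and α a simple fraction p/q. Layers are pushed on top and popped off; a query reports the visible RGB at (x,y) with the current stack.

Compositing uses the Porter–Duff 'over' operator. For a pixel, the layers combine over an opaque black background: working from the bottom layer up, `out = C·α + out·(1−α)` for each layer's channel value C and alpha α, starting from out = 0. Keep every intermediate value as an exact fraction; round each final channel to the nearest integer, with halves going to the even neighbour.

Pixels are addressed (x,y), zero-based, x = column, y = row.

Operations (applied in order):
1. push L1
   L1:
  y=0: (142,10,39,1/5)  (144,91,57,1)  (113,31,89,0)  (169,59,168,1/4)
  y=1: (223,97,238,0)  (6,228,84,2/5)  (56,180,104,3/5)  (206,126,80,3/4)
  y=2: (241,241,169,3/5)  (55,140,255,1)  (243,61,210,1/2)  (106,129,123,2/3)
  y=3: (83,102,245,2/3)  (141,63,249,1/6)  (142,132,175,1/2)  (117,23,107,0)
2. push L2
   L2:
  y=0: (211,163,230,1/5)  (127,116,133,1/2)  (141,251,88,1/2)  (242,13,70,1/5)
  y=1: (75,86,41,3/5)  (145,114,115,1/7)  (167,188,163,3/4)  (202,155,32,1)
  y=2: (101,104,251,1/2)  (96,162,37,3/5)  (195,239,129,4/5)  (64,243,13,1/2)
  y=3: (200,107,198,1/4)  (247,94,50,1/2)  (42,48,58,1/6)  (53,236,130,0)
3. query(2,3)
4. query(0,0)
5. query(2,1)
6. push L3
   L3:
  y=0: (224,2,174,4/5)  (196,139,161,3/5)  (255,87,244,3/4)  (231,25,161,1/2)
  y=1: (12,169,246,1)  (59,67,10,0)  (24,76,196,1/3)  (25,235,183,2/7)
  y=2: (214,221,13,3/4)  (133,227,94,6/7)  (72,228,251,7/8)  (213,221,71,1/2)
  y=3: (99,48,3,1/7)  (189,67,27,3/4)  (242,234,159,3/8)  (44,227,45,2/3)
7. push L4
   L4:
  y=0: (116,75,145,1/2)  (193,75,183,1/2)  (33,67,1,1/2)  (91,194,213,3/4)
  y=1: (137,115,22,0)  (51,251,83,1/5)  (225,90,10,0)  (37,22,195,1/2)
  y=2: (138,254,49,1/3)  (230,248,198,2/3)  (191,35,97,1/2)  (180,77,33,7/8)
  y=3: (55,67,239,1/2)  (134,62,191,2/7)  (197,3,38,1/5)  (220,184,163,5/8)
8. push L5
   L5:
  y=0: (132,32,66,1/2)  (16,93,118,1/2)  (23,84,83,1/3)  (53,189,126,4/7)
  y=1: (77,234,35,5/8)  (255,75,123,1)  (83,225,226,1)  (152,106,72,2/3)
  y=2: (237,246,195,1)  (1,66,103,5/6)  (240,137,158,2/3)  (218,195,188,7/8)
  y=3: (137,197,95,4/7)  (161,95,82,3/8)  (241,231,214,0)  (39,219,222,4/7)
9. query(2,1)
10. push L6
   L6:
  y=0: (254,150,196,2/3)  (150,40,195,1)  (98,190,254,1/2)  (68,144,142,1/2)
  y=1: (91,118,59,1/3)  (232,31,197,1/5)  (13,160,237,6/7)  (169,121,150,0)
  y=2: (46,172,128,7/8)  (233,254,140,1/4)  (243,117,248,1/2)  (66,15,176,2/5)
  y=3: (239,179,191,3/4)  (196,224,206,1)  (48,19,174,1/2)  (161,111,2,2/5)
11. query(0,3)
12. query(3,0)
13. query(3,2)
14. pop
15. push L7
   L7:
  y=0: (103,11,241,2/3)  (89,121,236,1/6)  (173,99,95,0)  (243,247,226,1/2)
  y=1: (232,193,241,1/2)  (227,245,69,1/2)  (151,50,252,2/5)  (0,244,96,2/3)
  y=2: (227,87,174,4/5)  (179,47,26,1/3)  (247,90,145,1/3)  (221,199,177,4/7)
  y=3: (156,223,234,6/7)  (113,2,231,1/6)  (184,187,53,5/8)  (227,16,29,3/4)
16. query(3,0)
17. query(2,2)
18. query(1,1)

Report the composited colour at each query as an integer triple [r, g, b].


at x=2,y=3 over L1,L2:
after L1 α=1/2: [71, 66, 175/2]
after L2 α=1/6: [397/6, 63, 991/12]
rounded: [66, 63, 83]

query (0,0) [L1,L2] — begin 0,0,0
after L1 α=1/5: [142/5, 2, 39/5]
after L2 α=1/5: [1623/25, 171/5, 1306/25]
= [65, 34, 52]

(2,1) stack=L1,L2; from [0,0,0]:
after L1 α=3/5: [168/5, 108, 312/5]
after L2 α=3/4: [2673/20, 168, 2757/20]
= [134, 168, 138]

(2,1) stack=L1,L2,L3,L4,L5; from [0,0,0]:
L1 α=3/5: [168/5, 108, 312/5]
L2 α=3/4: [2673/20, 168, 2757/20]
L3 α=1/3: [971/10, 412/3, 4717/30]
L4 α=0: [971/10, 412/3, 4717/30]
L5 α=1: [83, 225, 226]
rounded: [83, 225, 226]

query (0,3) [L1,L2,L3,L4,L5,L6] — begin 0,0,0
after L1 α=2/3: [166/3, 68, 490/3]
after L2 α=1/4: [183/2, 311/4, 172]
after L3 α=1/7: [648/7, 147/2, 1035/7]
after L4 α=1/2: [1033/14, 281/4, 1354/7]
after L5 α=4/7: [10771/98, 3995/28, 6722/49]
after L6 α=3/4: [81037/392, 19031/112, 34799/196]
rounded: [207, 170, 178]

(3,0) stack=L1,L2,L3,L4,L5,L6; from [0,0,0]:
L1 α=1/4: [169/4, 59/4, 42]
L2 α=1/5: [411/5, 72/5, 238/5]
L3 α=1/2: [783/5, 197/10, 1043/10]
L4 α=3/4: [537/5, 6017/40, 7433/40]
L5 α=4/7: [2671/35, 48291/280, 42459/280]
L6 α=1/2: [5051/70, 88611/560, 82219/560]
= [72, 158, 147]

query (3,2) [L1,L2,L3,L4,L5,L6] — begin 0,0,0
L1 α=2/3: [212/3, 86, 82]
L2 α=1/2: [202/3, 329/2, 95/2]
L3 α=1/2: [841/6, 771/4, 237/4]
L4 α=7/8: [8401/48, 2927/32, 1161/32]
L5 α=7/8: [81649/384, 46607/256, 43273/256]
L6 α=2/5: [19709/128, 147501/1280, 219931/1280]
→ [154, 115, 172]

(3,0) stack=L1,L2,L3,L4,L5,L7; from [0,0,0]:
after L1 α=1/4: [169/4, 59/4, 42]
after L2 α=1/5: [411/5, 72/5, 238/5]
after L3 α=1/2: [783/5, 197/10, 1043/10]
after L4 α=3/4: [537/5, 6017/40, 7433/40]
after L5 α=4/7: [2671/35, 48291/280, 42459/280]
after L7 α=1/2: [5588/35, 117451/560, 105739/560]
rounded: [160, 210, 189]

(2,2) stack=L1,L2,L3,L4,L5,L7; from [0,0,0]:
after L1 α=1/2: [243/2, 61/2, 105]
after L2 α=4/5: [1803/10, 1973/10, 621/5]
after L3 α=7/8: [6843/80, 17933/80, 4703/20]
after L4 α=1/2: [22123/160, 20733/160, 6643/40]
after L5 α=2/3: [98923/480, 64573/480, 19283/120]
after L7 α=1/3: [158203/720, 86173/720, 27983/180]
→ [220, 120, 155]

(1,1) stack=L1,L2,L3,L4,L5,L7; from [0,0,0]:
L1 α=2/5: [12/5, 456/5, 168/5]
L2 α=1/7: [797/35, 3306/35, 1583/35]
L3 α=0: [797/35, 3306/35, 1583/35]
L4 α=1/5: [4973/175, 22009/175, 9237/175]
L5 α=1: [255, 75, 123]
L7 α=1/2: [241, 160, 96]
→ [241, 160, 96]


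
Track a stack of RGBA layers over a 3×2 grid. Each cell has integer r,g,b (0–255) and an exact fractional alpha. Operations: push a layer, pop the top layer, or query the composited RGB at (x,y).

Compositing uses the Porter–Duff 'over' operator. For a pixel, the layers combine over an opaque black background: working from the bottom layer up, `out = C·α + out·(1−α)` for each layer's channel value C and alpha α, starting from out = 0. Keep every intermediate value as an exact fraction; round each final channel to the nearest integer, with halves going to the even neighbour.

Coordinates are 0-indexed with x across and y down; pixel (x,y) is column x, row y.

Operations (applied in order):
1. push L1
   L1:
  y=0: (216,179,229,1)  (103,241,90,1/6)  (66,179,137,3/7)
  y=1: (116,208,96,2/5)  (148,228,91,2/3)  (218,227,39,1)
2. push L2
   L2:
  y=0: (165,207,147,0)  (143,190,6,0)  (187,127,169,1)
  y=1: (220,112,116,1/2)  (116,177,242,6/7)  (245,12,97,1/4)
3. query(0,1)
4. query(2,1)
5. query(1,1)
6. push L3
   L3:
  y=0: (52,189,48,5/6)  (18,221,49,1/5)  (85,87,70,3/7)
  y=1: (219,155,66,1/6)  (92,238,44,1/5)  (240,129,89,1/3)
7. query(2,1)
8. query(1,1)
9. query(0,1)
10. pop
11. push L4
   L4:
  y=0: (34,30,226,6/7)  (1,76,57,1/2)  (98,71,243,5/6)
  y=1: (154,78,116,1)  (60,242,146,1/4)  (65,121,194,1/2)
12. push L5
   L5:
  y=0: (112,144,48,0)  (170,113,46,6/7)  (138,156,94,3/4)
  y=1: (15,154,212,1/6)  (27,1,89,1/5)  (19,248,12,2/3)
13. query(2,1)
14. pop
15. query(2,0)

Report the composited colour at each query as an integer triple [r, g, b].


at x=0,y=1 over L1,L2:
L1 α=2/5: [232/5, 416/5, 192/5]
L2 α=1/2: [666/5, 488/5, 386/5]
= [133, 98, 77]

(2,1) stack=L1,L2; from [0,0,0]:
L1 α=1: [218, 227, 39]
L2 α=1/4: [899/4, 693/4, 107/2]
rounded: [225, 173, 54]

(1,1) stack=L1,L2; from [0,0,0]:
+L1 (α=2/3) → [296/3, 152, 182/3]
+L2 (α=6/7) → [2384/21, 1214/7, 4538/21]
= [114, 173, 216]

query (2,1) [L1,L2,L3] — begin 0,0,0
+L1 (α=1) → [218, 227, 39]
+L2 (α=1/4) → [899/4, 693/4, 107/2]
+L3 (α=1/3) → [1379/6, 317/2, 196/3]
rounded: [230, 158, 65]

(1,1) stack=L1,L2,L3; from [0,0,0]:
+L1 (α=2/3) → [296/3, 152, 182/3]
+L2 (α=6/7) → [2384/21, 1214/7, 4538/21]
+L3 (α=1/5) → [11468/105, 6522/35, 19076/105]
→ [109, 186, 182]

query (0,1) [L1,L2,L3] — begin 0,0,0
+L1 (α=2/5) → [232/5, 416/5, 192/5]
+L2 (α=1/2) → [666/5, 488/5, 386/5]
+L3 (α=1/6) → [295/2, 643/6, 226/3]
→ [148, 107, 75]

(2,1) stack=L1,L2,L4,L5; from [0,0,0]:
L1 α=1: [218, 227, 39]
L2 α=1/4: [899/4, 693/4, 107/2]
L4 α=1/2: [1159/8, 1177/8, 495/4]
L5 α=2/3: [1463/24, 1715/8, 197/4]
→ [61, 214, 49]

query (2,0) [L1,L2,L4] — begin 0,0,0
+L1 (α=3/7) → [198/7, 537/7, 411/7]
+L2 (α=1) → [187, 127, 169]
+L4 (α=5/6) → [677/6, 241/3, 692/3]
rounded: [113, 80, 231]


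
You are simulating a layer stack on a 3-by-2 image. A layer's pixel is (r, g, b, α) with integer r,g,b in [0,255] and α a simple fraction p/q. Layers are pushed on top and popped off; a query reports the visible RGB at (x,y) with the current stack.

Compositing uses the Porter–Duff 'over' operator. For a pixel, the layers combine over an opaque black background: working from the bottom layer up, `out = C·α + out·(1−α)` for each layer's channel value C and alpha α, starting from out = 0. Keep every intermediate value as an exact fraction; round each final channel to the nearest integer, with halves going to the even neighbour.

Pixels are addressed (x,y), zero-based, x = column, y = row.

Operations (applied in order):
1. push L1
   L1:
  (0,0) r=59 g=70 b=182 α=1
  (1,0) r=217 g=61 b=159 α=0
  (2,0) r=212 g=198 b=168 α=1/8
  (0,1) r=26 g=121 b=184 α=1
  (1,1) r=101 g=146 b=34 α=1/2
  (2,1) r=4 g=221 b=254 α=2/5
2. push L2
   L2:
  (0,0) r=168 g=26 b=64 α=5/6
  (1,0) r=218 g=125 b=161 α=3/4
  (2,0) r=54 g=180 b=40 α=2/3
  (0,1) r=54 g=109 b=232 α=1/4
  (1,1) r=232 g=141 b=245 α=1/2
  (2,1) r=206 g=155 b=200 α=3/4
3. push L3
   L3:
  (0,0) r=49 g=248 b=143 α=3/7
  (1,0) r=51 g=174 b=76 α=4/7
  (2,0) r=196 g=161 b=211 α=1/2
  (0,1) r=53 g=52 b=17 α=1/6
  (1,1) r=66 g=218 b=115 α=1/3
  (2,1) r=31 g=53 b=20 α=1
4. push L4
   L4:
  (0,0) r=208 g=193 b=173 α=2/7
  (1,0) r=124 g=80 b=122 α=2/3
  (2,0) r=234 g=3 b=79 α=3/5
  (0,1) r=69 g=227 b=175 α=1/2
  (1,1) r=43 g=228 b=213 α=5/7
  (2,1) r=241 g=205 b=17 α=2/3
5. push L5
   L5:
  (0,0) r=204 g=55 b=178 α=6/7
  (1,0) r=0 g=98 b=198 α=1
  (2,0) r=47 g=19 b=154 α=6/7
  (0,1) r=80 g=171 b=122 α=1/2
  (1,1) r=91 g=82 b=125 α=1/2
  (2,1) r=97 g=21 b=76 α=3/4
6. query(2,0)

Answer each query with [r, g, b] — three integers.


(2,0) stack=L1,L2,L3,L4,L5; from [0,0,0]:
L1 α=1/8: [53/2, 99/4, 21]
L2 α=2/3: [269/6, 513/4, 101/3]
L3 α=1/2: [1445/12, 1157/8, 367/3]
L4 α=3/5: [5657/30, 1193/20, 289/3]
L5 α=6/7: [14117/210, 3473/140, 3061/21]
rounded: [67, 25, 146]


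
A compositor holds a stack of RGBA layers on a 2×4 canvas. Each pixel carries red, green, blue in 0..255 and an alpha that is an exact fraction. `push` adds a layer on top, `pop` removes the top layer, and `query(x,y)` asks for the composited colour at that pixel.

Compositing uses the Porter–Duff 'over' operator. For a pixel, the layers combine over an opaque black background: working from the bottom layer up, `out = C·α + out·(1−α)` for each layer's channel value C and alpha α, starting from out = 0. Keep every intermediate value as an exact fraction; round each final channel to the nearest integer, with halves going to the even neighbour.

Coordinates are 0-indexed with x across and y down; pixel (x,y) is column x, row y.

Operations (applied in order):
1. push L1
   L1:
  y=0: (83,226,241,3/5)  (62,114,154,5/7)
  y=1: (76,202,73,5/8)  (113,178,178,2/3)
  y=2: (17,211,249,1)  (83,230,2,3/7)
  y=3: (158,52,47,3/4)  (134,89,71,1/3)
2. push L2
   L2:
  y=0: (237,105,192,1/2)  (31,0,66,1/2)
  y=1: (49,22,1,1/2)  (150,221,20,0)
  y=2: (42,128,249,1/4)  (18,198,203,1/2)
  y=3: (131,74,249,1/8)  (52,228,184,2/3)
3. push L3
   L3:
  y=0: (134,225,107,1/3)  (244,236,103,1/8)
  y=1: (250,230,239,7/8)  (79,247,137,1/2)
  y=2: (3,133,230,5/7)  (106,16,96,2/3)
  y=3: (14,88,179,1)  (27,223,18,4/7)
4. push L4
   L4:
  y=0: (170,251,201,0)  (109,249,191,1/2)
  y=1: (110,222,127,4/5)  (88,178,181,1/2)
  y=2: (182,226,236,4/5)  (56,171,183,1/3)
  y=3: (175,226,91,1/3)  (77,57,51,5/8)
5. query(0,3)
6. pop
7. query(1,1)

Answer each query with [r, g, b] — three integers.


(0,3) stack=L1,L2,L3,L4; from [0,0,0]:
L1 α=3/4: [237/2, 39, 141/4]
L2 α=1/8: [1921/16, 347/8, 1983/32]
L3 α=1: [14, 88, 179]
L4 α=1/3: [203/3, 134, 449/3]
= [68, 134, 150]

(1,1) stack=L1,L2,L3; from [0,0,0]:
after L1 α=2/3: [226/3, 356/3, 356/3]
after L2 α=0: [226/3, 356/3, 356/3]
after L3 α=1/2: [463/6, 1097/6, 767/6]
→ [77, 183, 128]


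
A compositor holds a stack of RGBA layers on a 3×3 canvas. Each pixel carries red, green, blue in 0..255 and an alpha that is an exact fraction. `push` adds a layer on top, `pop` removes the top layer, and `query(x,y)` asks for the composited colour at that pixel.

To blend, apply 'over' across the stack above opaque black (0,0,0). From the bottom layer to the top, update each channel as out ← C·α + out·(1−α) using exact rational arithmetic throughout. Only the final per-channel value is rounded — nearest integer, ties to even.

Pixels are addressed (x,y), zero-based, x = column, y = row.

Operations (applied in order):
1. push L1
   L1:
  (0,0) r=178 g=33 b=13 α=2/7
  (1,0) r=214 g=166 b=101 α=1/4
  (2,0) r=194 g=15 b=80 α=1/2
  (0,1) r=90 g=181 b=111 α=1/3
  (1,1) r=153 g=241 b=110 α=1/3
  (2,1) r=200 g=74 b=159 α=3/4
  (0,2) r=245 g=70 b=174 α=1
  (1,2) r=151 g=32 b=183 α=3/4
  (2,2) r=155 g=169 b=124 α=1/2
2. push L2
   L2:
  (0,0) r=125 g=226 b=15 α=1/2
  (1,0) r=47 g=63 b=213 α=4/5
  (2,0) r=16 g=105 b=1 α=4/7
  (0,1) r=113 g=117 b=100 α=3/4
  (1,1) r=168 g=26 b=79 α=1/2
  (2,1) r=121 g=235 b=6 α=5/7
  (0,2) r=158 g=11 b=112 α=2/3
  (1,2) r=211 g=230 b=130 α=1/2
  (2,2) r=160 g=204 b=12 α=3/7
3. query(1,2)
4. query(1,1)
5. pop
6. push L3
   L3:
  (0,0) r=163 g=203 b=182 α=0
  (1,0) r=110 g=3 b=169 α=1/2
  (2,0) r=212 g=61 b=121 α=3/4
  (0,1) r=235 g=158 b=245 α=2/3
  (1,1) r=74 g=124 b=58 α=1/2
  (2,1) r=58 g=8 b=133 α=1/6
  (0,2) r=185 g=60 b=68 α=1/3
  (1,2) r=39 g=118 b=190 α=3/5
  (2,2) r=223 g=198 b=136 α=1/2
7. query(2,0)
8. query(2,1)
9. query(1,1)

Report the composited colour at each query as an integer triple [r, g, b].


at x=1,y=2 over L1,L2:
L1 α=3/4: [453/4, 24, 549/4]
L2 α=1/2: [1297/8, 127, 1069/8]
→ [162, 127, 134]

query (1,1) [L1,L2] — begin 0,0,0
after L1 α=1/3: [51, 241/3, 110/3]
after L2 α=1/2: [219/2, 319/6, 347/6]
rounded: [110, 53, 58]

query (2,0) [L1,L3] — begin 0,0,0
+L1 (α=1/2) → [97, 15/2, 40]
+L3 (α=3/4) → [733/4, 381/8, 403/4]
= [183, 48, 101]

query (2,1) [L1,L3] — begin 0,0,0
+L1 (α=3/4) → [150, 111/2, 477/4]
+L3 (α=1/6) → [404/3, 571/12, 2917/24]
→ [135, 48, 122]

query (1,1) [L1,L3] — begin 0,0,0
+L1 (α=1/3) → [51, 241/3, 110/3]
+L3 (α=1/2) → [125/2, 613/6, 142/3]
rounded: [62, 102, 47]


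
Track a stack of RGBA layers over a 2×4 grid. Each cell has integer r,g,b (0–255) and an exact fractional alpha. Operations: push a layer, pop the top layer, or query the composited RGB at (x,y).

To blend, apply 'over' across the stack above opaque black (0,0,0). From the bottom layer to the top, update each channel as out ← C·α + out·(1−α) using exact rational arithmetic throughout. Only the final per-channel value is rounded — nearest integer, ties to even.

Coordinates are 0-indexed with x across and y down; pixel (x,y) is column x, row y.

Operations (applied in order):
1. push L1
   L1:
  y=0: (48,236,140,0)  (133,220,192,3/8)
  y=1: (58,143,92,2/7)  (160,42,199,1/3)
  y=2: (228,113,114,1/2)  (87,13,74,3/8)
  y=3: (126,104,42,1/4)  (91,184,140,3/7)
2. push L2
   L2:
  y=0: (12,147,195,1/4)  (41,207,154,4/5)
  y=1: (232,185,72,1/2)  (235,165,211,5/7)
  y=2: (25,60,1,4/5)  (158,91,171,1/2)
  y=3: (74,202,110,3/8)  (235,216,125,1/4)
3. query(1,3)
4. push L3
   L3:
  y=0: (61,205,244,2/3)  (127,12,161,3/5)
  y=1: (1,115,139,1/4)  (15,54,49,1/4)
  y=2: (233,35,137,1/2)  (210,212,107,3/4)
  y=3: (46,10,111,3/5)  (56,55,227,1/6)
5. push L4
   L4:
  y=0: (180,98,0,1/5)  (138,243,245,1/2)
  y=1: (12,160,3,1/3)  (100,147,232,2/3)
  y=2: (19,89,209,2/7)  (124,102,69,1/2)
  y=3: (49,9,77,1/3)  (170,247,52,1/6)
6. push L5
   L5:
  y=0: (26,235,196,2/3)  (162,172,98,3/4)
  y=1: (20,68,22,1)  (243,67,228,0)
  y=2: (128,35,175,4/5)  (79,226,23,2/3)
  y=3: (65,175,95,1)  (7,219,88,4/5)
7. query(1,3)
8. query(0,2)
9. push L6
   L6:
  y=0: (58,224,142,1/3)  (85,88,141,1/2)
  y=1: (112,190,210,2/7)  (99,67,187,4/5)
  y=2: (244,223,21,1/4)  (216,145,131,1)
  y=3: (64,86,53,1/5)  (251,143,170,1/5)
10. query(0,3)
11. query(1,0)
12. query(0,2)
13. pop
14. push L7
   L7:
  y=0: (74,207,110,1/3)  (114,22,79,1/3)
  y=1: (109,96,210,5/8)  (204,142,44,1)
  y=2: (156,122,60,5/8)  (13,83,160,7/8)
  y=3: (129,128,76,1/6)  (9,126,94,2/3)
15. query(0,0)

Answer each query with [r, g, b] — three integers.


(1,3) stack=L1,L2; from [0,0,0]:
after L1 α=3/7: [39, 552/7, 60]
after L2 α=1/4: [88, 792/7, 305/4]
= [88, 113, 76]

at x=1,y=3 over L1,L2,L3,L4,L5:
L1 α=3/7: [39, 552/7, 60]
L2 α=1/4: [88, 792/7, 305/4]
L3 α=1/6: [248/3, 4345/42, 811/8]
L4 α=1/6: [875/9, 32099/252, 4471/48]
L5 α=4/5: [1127/45, 252851/1260, 21367/240]
= [25, 201, 89]

(0,2) stack=L1,L2,L3,L4,L5; from [0,0,0]:
L1 α=1/2: [114, 113/2, 57]
L2 α=4/5: [214/5, 593/10, 61/5]
L3 α=1/2: [1379/10, 943/20, 373/5]
L4 α=2/7: [1455/14, 1655/28, 113]
L5 α=4/5: [8623/70, 1115/28, 813/5]
→ [123, 40, 163]

(0,3) stack=L1,L2,L3,L4,L5,L6; from [0,0,0]:
+L1 (α=1/4) → [63/2, 26, 21/2]
+L2 (α=3/8) → [759/16, 92, 765/16]
+L3 (α=3/5) → [1863/40, 214/5, 3429/40]
+L4 (α=1/3) → [2843/60, 473/15, 4969/60]
+L5 (α=1) → [65, 175, 95]
+L6 (α=1/5) → [324/5, 786/5, 433/5]
= [65, 157, 87]

query (1,0) [L1,L2,L3,L4,L5,L6] — begin 0,0,0
+L1 (α=3/8) → [399/8, 165/2, 72]
+L2 (α=4/5) → [1711/40, 1821/10, 688/5]
+L3 (α=3/5) → [9331/100, 2001/25, 3791/25]
+L4 (α=1/2) → [23131/200, 4038/25, 4958/25]
+L5 (α=3/4) → [120331/800, 8469/50, 3077/25]
+L6 (α=1/2) → [188331/1600, 12869/100, 3301/25]
= [118, 129, 132]

(0,2) stack=L1,L2,L3,L4,L5,L6; from [0,0,0]:
after L1 α=1/2: [114, 113/2, 57]
after L2 α=4/5: [214/5, 593/10, 61/5]
after L3 α=1/2: [1379/10, 943/20, 373/5]
after L4 α=2/7: [1455/14, 1655/28, 113]
after L5 α=4/5: [8623/70, 1115/28, 813/5]
after L6 α=1/4: [42949/280, 9589/112, 636/5]
rounded: [153, 86, 127]

at x=0,y=0 over L1,L2,L3,L4,L5,L7:
after L1 α=0: [0, 0, 0]
after L2 α=1/4: [3, 147/4, 195/4]
after L3 α=2/3: [125/3, 1787/12, 2147/12]
after L4 α=1/5: [208/3, 2081/15, 2147/15]
after L5 α=2/3: [364/9, 9131/45, 8027/45]
after L7 α=1/3: [1394/27, 27577/135, 21004/135]
= [52, 204, 156]


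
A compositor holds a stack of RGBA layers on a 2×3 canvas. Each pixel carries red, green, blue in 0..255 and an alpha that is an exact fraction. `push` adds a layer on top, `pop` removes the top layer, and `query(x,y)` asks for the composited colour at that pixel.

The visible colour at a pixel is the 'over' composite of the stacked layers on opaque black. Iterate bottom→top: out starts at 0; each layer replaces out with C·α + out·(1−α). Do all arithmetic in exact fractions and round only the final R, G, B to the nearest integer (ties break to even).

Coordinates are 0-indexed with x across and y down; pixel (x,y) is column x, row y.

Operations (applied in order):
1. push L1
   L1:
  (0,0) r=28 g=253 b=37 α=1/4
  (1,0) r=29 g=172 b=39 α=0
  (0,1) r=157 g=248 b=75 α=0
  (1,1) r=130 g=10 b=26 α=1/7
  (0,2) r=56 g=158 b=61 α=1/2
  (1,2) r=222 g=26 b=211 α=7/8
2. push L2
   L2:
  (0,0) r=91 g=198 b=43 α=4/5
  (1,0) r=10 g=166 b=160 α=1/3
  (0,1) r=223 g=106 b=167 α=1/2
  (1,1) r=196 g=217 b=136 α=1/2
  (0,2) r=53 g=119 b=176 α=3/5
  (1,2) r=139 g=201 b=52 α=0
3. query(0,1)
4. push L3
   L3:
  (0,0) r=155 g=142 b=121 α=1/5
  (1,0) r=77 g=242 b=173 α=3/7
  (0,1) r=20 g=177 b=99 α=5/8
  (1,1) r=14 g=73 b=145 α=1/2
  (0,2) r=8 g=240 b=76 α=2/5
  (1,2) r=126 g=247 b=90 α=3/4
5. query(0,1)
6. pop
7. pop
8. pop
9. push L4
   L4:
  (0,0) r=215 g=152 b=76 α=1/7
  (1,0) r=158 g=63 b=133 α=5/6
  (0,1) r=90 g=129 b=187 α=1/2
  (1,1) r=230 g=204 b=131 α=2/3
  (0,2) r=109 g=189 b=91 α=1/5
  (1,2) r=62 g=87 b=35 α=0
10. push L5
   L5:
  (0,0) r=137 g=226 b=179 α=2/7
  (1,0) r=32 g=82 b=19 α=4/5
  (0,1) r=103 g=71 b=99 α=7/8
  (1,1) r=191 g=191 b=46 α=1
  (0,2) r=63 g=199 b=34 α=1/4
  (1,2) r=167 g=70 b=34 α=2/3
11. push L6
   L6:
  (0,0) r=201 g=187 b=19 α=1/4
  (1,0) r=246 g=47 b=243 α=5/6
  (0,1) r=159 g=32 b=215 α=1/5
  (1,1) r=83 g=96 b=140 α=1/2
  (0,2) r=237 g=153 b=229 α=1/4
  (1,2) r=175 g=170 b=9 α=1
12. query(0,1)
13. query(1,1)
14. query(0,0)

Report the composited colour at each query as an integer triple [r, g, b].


(0,1) stack=L1,L2; from [0,0,0]:
L1 α=0: [0, 0, 0]
L2 α=1/2: [223/2, 53, 167/2]
rounded: [112, 53, 84]

(0,1) stack=L1,L2,L3; from [0,0,0]:
+L1 (α=0) → [0, 0, 0]
+L2 (α=1/2) → [223/2, 53, 167/2]
+L3 (α=5/8) → [869/16, 261/2, 1491/16]
rounded: [54, 130, 93]

at x=0,y=1 over L4,L5,L6:
L4 α=1/2: [45, 129/2, 187/2]
L5 α=7/8: [383/4, 1123/16, 1573/16]
L6 α=1/5: [542/5, 1251/20, 2433/20]
= [108, 63, 122]

(1,1) stack=L4,L5,L6; from [0,0,0]:
after L4 α=2/3: [460/3, 136, 262/3]
after L5 α=1: [191, 191, 46]
after L6 α=1/2: [137, 287/2, 93]
rounded: [137, 144, 93]

at x=0,y=0 over L4,L5,L6:
L4 α=1/7: [215/7, 152/7, 76/7]
L5 α=2/7: [2993/49, 3924/49, 2886/49]
L6 α=1/4: [4707/49, 20935/196, 9589/196]
rounded: [96, 107, 49]


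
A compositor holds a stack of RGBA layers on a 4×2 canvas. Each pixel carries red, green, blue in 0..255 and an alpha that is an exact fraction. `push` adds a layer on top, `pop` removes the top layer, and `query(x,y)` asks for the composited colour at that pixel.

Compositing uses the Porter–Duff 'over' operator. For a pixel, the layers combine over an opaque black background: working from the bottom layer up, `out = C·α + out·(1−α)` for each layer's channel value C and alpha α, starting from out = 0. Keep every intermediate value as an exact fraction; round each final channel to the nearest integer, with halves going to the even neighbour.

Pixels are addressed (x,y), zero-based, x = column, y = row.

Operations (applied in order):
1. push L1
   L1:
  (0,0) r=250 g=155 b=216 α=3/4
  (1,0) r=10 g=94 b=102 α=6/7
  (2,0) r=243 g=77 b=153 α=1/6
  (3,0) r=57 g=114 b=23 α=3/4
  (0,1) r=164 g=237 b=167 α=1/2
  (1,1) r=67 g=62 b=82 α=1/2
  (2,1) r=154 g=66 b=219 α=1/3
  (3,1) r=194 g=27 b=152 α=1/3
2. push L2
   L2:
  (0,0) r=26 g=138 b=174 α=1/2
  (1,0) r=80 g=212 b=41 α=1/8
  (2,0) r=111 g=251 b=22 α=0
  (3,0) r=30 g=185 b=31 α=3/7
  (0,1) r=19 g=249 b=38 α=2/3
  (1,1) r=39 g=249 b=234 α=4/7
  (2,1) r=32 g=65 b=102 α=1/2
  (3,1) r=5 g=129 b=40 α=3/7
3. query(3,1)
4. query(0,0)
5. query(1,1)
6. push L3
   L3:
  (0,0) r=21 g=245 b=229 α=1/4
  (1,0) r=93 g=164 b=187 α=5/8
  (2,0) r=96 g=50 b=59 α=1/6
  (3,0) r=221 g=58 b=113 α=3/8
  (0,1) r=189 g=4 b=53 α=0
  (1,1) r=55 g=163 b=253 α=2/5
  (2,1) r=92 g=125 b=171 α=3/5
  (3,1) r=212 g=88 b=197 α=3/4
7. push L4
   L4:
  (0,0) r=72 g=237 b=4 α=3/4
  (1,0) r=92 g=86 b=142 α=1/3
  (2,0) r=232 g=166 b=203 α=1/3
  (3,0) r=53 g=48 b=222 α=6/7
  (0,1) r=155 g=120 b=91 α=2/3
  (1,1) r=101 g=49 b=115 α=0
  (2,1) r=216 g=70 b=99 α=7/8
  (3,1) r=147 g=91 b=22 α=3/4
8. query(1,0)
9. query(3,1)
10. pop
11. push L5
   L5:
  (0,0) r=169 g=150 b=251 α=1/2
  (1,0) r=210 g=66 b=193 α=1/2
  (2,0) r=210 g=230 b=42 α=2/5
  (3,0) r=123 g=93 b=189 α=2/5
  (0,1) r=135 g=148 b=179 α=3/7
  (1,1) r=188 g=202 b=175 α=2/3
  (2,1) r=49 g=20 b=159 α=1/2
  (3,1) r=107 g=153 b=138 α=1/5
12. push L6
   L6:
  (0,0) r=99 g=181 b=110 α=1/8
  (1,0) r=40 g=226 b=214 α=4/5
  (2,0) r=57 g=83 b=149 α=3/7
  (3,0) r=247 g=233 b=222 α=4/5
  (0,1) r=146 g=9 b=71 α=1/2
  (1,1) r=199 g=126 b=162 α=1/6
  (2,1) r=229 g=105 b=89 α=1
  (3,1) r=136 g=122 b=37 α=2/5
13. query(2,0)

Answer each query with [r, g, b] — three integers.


query (3,1) [L1,L2] — begin 0,0,0
+L1 (α=1/3) → [194/3, 9, 152/3]
+L2 (α=3/7) → [821/21, 423/7, 968/21]
→ [39, 60, 46]

at x=0,y=0 over L1,L2:
after L1 α=3/4: [375/2, 465/4, 162]
after L2 α=1/2: [427/4, 1017/8, 168]
= [107, 127, 168]

(1,1) stack=L1,L2; from [0,0,0]:
+L1 (α=1/2) → [67/2, 31, 41]
+L2 (α=4/7) → [513/14, 1089/7, 1059/7]
→ [37, 156, 151]

query (1,0) [L1,L2,L3,L4] — begin 0,0,0
after L1 α=6/7: [60/7, 564/7, 612/7]
after L2 α=1/8: [35/2, 97, 653/8]
after L3 α=5/8: [1035/16, 1111/8, 9439/64]
after L4 α=1/3: [1771/24, 485/4, 4661/32]
→ [74, 121, 146]

at x=3,y=1 over L1,L2,L3,L4:
+L1 (α=1/3) → [194/3, 9, 152/3]
+L2 (α=3/7) → [821/21, 423/7, 968/21]
+L3 (α=3/4) → [14177/84, 2271/28, 13379/84]
+L4 (α=3/4) → [51221/336, 9915/112, 18923/336]
→ [152, 89, 56]

(2,0) stack=L1,L2,L3,L5,L6; from [0,0,0]:
L1 α=1/6: [81/2, 77/6, 51/2]
L2 α=0: [81/2, 77/6, 51/2]
L3 α=1/6: [199/4, 685/36, 373/12]
L5 α=2/5: [2277/20, 1241/12, 709/20]
L6 α=3/7: [3132/35, 284/3, 2944/35]
→ [89, 95, 84]


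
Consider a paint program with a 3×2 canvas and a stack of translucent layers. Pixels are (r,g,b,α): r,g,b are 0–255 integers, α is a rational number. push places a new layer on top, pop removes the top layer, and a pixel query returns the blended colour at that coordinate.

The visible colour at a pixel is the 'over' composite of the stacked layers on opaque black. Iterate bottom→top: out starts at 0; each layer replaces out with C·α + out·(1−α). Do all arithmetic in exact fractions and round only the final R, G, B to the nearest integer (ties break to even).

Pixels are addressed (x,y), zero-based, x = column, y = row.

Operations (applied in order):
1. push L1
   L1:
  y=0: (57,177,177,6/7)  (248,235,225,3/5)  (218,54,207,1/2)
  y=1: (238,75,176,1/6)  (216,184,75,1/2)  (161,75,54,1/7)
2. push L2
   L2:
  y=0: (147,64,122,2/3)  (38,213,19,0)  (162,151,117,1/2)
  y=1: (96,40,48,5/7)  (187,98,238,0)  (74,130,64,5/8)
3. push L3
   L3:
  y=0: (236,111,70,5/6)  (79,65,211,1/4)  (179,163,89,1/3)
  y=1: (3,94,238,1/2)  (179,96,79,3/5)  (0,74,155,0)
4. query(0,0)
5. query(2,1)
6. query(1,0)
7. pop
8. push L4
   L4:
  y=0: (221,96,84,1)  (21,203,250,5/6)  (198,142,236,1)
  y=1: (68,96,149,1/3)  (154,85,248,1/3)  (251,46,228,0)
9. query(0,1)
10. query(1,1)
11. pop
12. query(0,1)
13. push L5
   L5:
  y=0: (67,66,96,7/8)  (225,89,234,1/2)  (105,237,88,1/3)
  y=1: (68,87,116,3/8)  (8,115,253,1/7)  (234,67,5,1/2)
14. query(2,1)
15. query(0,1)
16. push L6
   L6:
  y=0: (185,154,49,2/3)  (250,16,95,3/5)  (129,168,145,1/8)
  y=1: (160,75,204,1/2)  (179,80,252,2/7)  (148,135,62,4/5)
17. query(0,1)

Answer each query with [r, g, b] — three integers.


query (0,0) [L1,L2,L3] — begin 0,0,0
after L1 α=6/7: [342/7, 1062/7, 1062/7]
after L2 α=2/3: [800/7, 1958/21, 2770/21]
after L3 α=5/6: [1510/7, 13613/126, 5060/63]
→ [216, 108, 80]

query (2,1) [L1,L2,L3] — begin 0,0,0
+L1 (α=1/7) → [23, 75/7, 54/7]
+L2 (α=5/8) → [439/8, 4775/56, 1201/28]
+L3 (α=0) → [439/8, 4775/56, 1201/28]
rounded: [55, 85, 43]

query (1,0) [L1,L2,L3] — begin 0,0,0
+L1 (α=3/5) → [744/5, 141, 135]
+L2 (α=0) → [744/5, 141, 135]
+L3 (α=1/4) → [2627/20, 122, 154]
→ [131, 122, 154]

query (0,1) [L1,L2,L4] — begin 0,0,0
+L1 (α=1/6) → [119/3, 25/2, 88/3]
+L2 (α=5/7) → [1678/21, 225/7, 128/3]
+L4 (α=1/3) → [4784/63, 374/7, 703/9]
= [76, 53, 78]

query (1,1) [L1,L2,L4] — begin 0,0,0
after L1 α=1/2: [108, 92, 75/2]
after L2 α=0: [108, 92, 75/2]
after L4 α=1/3: [370/3, 269/3, 323/3]
→ [123, 90, 108]

query (0,1) [L1,L2] — begin 0,0,0
after L1 α=1/6: [119/3, 25/2, 88/3]
after L2 α=5/7: [1678/21, 225/7, 128/3]
rounded: [80, 32, 43]

query (2,1) [L1,L2,L5] — begin 0,0,0
after L1 α=1/7: [23, 75/7, 54/7]
after L2 α=5/8: [439/8, 4775/56, 1201/28]
after L5 α=1/2: [2311/16, 8527/112, 1341/56]
→ [144, 76, 24]

at x=0,y=1 over L1,L2,L5:
after L1 α=1/6: [119/3, 25/2, 88/3]
after L2 α=5/7: [1678/21, 225/7, 128/3]
after L5 α=3/8: [6337/84, 369/7, 421/6]
= [75, 53, 70]

query (0,1) [L1,L2,L5,L6] — begin 0,0,0
after L1 α=1/6: [119/3, 25/2, 88/3]
after L2 α=5/7: [1678/21, 225/7, 128/3]
after L5 α=3/8: [6337/84, 369/7, 421/6]
after L6 α=1/2: [19777/168, 447/7, 1645/12]
→ [118, 64, 137]


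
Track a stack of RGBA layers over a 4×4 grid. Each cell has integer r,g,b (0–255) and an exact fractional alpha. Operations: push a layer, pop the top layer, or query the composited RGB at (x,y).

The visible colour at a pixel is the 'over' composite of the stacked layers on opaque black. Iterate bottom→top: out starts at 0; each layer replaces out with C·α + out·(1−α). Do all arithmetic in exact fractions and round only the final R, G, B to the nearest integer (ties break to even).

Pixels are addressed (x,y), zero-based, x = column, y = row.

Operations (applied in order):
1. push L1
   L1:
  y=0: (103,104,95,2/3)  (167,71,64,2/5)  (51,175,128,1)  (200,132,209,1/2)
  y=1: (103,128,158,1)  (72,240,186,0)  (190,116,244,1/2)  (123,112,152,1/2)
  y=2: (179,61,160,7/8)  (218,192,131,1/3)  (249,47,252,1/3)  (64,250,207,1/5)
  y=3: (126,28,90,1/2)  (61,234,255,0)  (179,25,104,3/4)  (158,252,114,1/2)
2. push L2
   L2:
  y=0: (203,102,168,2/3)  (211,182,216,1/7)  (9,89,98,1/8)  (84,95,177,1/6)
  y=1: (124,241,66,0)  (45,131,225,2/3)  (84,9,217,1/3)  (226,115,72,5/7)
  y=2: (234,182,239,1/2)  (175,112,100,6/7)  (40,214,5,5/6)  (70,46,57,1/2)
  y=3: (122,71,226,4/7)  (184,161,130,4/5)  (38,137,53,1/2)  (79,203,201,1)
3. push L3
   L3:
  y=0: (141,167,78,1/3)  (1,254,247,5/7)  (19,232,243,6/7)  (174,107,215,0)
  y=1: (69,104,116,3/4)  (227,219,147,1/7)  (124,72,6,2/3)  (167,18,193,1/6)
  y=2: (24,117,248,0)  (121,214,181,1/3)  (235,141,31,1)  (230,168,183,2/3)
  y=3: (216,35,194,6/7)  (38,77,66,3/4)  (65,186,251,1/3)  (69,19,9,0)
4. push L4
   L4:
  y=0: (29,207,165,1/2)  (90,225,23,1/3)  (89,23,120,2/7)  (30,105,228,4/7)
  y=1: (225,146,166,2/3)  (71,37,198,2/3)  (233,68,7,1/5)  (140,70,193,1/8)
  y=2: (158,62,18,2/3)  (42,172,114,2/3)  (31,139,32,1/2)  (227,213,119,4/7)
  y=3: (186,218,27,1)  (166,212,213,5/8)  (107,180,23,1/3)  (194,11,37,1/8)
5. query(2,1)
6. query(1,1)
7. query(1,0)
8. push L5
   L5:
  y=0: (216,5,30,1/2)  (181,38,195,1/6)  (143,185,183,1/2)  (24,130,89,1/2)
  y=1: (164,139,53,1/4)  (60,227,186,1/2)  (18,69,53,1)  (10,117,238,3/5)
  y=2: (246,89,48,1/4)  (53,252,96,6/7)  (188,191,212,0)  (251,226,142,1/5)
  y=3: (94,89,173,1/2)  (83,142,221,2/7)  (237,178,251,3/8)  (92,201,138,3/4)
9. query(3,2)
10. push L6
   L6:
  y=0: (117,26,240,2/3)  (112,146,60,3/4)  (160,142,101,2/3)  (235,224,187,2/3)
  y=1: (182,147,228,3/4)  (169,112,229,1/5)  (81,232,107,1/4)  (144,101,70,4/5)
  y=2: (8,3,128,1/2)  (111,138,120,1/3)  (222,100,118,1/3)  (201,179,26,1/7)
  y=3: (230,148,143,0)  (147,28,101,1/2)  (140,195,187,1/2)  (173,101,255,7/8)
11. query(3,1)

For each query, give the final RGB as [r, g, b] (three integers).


query (2,1) [L1,L2,L3,L4] — begin 0,0,0
after L1 α=1/2: [95, 58, 122]
after L2 α=1/3: [274/3, 125/3, 461/3]
after L3 α=2/3: [1018/9, 557/9, 497/9]
after L4 α=1/5: [6169/45, 568/9, 2051/45]
→ [137, 63, 46]

query (1,1) [L1,L2,L3,L4] — begin 0,0,0
L1 α=0: [0, 0, 0]
L2 α=2/3: [30, 262/3, 150]
L3 α=1/7: [407/7, 743/7, 1047/7]
L4 α=2/3: [467/7, 1261/21, 1273/7]
rounded: [67, 60, 182]

(1,0) stack=L1,L2,L3,L4; from [0,0,0]:
after L1 α=2/5: [334/5, 142/5, 128/5]
after L2 α=1/7: [437/5, 1762/35, 264/5]
after L3 α=5/7: [899/35, 47974/245, 6703/35]
after L4 α=1/3: [4948/105, 151073/735, 4737/35]
rounded: [47, 206, 135]

query (3,2) [L1,L2,L3,L4,L5] — begin 0,0,0
L1 α=1/5: [64/5, 50, 207/5]
L2 α=1/2: [207/5, 48, 246/5]
L3 α=2/3: [2507/15, 128, 692/5]
L4 α=4/7: [7047/35, 1236/7, 4456/35]
L5 α=1/5: [36973/175, 6526/35, 22794/175]
rounded: [211, 186, 130]

query (3,1) [L1,L2,L3,L4,L5,L6] — begin 0,0,0
after L1 α=1/2: [123/2, 56, 76]
after L2 α=5/7: [179, 687/7, 512/7]
after L3 α=1/6: [177, 1187/14, 3911/42]
after L4 α=1/8: [1379/8, 1327/16, 5069/48]
after L5 α=3/5: [1499/20, 827/8, 4441/24]
after L6 α=4/5: [13019/100, 4059/40, 11161/120]
= [130, 101, 93]


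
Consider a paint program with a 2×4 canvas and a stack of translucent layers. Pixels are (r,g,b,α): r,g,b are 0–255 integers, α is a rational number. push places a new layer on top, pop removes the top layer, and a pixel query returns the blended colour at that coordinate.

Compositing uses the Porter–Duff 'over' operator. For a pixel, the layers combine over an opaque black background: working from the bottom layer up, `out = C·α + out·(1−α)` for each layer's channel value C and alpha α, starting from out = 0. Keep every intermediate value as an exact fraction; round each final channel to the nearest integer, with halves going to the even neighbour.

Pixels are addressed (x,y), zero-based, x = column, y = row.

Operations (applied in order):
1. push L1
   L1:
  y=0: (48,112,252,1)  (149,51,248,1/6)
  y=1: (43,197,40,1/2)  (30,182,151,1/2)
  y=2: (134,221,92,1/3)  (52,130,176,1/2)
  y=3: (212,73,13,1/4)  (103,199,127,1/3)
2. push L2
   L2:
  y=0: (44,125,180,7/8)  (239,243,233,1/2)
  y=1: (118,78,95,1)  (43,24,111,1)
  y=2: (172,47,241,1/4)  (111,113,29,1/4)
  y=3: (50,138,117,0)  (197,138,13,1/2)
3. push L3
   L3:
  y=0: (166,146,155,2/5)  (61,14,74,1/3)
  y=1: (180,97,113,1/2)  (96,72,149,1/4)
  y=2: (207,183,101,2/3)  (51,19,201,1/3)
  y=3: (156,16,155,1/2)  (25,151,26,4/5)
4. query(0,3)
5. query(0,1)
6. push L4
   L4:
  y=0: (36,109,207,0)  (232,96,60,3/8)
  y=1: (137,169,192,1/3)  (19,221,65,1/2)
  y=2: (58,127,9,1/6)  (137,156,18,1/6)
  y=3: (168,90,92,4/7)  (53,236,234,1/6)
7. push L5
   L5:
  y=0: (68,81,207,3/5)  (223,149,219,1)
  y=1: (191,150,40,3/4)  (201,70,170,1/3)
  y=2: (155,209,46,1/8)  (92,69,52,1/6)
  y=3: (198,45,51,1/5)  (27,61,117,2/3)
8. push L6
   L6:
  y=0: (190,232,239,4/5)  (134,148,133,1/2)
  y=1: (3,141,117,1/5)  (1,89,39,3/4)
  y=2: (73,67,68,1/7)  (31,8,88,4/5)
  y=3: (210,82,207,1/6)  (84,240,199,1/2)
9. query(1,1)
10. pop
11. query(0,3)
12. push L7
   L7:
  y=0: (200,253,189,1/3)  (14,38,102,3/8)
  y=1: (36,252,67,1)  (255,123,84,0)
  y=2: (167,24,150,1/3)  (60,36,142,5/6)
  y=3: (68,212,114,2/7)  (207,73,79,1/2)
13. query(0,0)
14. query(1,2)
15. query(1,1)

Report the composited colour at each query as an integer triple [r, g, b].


(0,3) stack=L1,L2,L3; from [0,0,0]:
after L1 α=1/4: [53, 73/4, 13/4]
after L2 α=0: [53, 73/4, 13/4]
after L3 α=1/2: [209/2, 137/8, 633/8]
rounded: [104, 17, 79]

query (0,1) [L1,L2,L3] — begin 0,0,0
L1 α=1/2: [43/2, 197/2, 20]
L2 α=1: [118, 78, 95]
L3 α=1/2: [149, 175/2, 104]
→ [149, 88, 104]

query (1,1) [L1,L2,L3,L4,L5,L6] — begin 0,0,0
after L1 α=1/2: [15, 91, 151/2]
after L2 α=1: [43, 24, 111]
after L3 α=1/4: [225/4, 36, 241/2]
after L4 α=1/2: [301/8, 257/2, 371/4]
after L5 α=1/3: [1105/12, 109, 237/2]
after L6 α=3/4: [1141/48, 94, 471/8]
→ [24, 94, 59]

(0,3) stack=L1,L2,L3,L4,L5; from [0,0,0]:
after L1 α=1/4: [53, 73/4, 13/4]
after L2 α=0: [53, 73/4, 13/4]
after L3 α=1/2: [209/2, 137/8, 633/8]
after L4 α=4/7: [1971/14, 3291/56, 4843/56]
after L5 α=1/5: [5328/35, 3921/70, 5557/70]
= [152, 56, 79]

at x=0,y=0 over L1,L2,L3,L4,L5,L7:
L1 α=1: [48, 112, 252]
L2 α=7/8: [89/2, 987/8, 189]
L3 α=2/5: [931/10, 5297/40, 877/5]
L4 α=0: [931/10, 5297/40, 877/5]
L5 α=3/5: [1951/25, 10157/100, 4859/25]
L7 α=1/3: [8902/75, 22807/150, 14443/75]
→ [119, 152, 193]

query (1,2) [L1,L2,L3,L4,L5,L7] — begin 0,0,0
+L1 (α=1/2) → [26, 65, 88]
+L2 (α=1/4) → [189/4, 77, 293/4]
+L3 (α=1/3) → [97/2, 173/3, 695/6]
+L4 (α=1/6) → [253/4, 1333/18, 3583/36]
+L5 (α=1/6) → [1633/24, 7907/108, 19787/216]
+L7 (α=5/6) → [8833/144, 27347/648, 173147/1296]
= [61, 42, 134]

query (1,1) [L1,L2,L3,L4,L5,L7] — begin 0,0,0
L1 α=1/2: [15, 91, 151/2]
L2 α=1: [43, 24, 111]
L3 α=1/4: [225/4, 36, 241/2]
L4 α=1/2: [301/8, 257/2, 371/4]
L5 α=1/3: [1105/12, 109, 237/2]
L7 α=0: [1105/12, 109, 237/2]
= [92, 109, 118]
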